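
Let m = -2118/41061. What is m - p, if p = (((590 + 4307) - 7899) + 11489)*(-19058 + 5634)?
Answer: 1559352901550/13687 ≈ 1.1393e+8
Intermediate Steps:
m = -706/13687 (m = -2118*1/41061 = -706/13687 ≈ -0.051582)
p = -113929488 (p = ((4897 - 7899) + 11489)*(-13424) = (-3002 + 11489)*(-13424) = 8487*(-13424) = -113929488)
m - p = -706/13687 - 1*(-113929488) = -706/13687 + 113929488 = 1559352901550/13687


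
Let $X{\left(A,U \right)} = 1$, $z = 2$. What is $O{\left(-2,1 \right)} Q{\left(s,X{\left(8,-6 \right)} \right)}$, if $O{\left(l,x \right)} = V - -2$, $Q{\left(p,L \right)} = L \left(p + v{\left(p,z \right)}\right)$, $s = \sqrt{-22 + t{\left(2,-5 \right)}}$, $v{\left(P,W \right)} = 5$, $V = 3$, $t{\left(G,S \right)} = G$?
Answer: $25 + 10 i \sqrt{5} \approx 25.0 + 22.361 i$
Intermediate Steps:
$s = 2 i \sqrt{5}$ ($s = \sqrt{-22 + 2} = \sqrt{-20} = 2 i \sqrt{5} \approx 4.4721 i$)
$Q{\left(p,L \right)} = L \left(5 + p\right)$ ($Q{\left(p,L \right)} = L \left(p + 5\right) = L \left(5 + p\right)$)
$O{\left(l,x \right)} = 5$ ($O{\left(l,x \right)} = 3 - -2 = 3 + 2 = 5$)
$O{\left(-2,1 \right)} Q{\left(s,X{\left(8,-6 \right)} \right)} = 5 \cdot 1 \left(5 + 2 i \sqrt{5}\right) = 5 \left(5 + 2 i \sqrt{5}\right) = 25 + 10 i \sqrt{5}$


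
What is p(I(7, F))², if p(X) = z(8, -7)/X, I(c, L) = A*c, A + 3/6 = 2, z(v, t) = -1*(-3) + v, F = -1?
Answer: 484/441 ≈ 1.0975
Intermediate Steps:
z(v, t) = 3 + v
A = 3/2 (A = -½ + 2 = 3/2 ≈ 1.5000)
I(c, L) = 3*c/2
p(X) = 11/X (p(X) = (3 + 8)/X = 11/X)
p(I(7, F))² = (11/(((3/2)*7)))² = (11/(21/2))² = (11*(2/21))² = (22/21)² = 484/441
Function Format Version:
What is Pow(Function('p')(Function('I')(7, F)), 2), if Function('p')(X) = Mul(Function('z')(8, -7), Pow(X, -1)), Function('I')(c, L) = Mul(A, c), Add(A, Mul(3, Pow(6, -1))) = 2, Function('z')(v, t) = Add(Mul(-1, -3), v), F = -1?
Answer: Rational(484, 441) ≈ 1.0975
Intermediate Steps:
Function('z')(v, t) = Add(3, v)
A = Rational(3, 2) (A = Add(Rational(-1, 2), 2) = Rational(3, 2) ≈ 1.5000)
Function('I')(c, L) = Mul(Rational(3, 2), c)
Function('p')(X) = Mul(11, Pow(X, -1)) (Function('p')(X) = Mul(Add(3, 8), Pow(X, -1)) = Mul(11, Pow(X, -1)))
Pow(Function('p')(Function('I')(7, F)), 2) = Pow(Mul(11, Pow(Mul(Rational(3, 2), 7), -1)), 2) = Pow(Mul(11, Pow(Rational(21, 2), -1)), 2) = Pow(Mul(11, Rational(2, 21)), 2) = Pow(Rational(22, 21), 2) = Rational(484, 441)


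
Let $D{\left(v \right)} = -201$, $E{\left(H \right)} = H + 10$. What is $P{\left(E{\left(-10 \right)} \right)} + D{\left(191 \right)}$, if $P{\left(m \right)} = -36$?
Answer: $-237$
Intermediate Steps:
$E{\left(H \right)} = 10 + H$
$P{\left(E{\left(-10 \right)} \right)} + D{\left(191 \right)} = -36 - 201 = -237$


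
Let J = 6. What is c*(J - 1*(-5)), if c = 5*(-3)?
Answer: -165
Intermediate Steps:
c = -15
c*(J - 1*(-5)) = -15*(6 - 1*(-5)) = -15*(6 + 5) = -15*11 = -165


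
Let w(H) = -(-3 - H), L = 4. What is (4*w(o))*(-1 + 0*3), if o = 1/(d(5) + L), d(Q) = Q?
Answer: -112/9 ≈ -12.444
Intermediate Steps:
o = ⅑ (o = 1/(5 + 4) = 1/9 = ⅑ ≈ 0.11111)
w(H) = 3 + H
(4*w(o))*(-1 + 0*3) = (4*(3 + ⅑))*(-1 + 0*3) = (4*(28/9))*(-1 + 0) = (112/9)*(-1) = -112/9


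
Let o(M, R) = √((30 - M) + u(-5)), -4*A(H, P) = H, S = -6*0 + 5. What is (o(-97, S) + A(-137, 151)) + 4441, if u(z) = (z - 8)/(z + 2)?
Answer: 17901/4 + √1182/3 ≈ 4486.7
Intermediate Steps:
u(z) = (-8 + z)/(2 + z)
S = 5 (S = 0 + 5 = 5)
A(H, P) = -H/4
o(M, R) = √(103/3 - M) (o(M, R) = √((30 - M) + (-8 - 5)/(2 - 5)) = √((30 - M) - 13/(-3)) = √((30 - M) - ⅓*(-13)) = √((30 - M) + 13/3) = √(103/3 - M))
(o(-97, S) + A(-137, 151)) + 4441 = (√(309 - 9*(-97))/3 - ¼*(-137)) + 4441 = (√(309 + 873)/3 + 137/4) + 4441 = (√1182/3 + 137/4) + 4441 = (137/4 + √1182/3) + 4441 = 17901/4 + √1182/3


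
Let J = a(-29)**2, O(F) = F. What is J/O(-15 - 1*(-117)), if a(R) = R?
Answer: 841/102 ≈ 8.2451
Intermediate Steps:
J = 841 (J = (-29)**2 = 841)
J/O(-15 - 1*(-117)) = 841/(-15 - 1*(-117)) = 841/(-15 + 117) = 841/102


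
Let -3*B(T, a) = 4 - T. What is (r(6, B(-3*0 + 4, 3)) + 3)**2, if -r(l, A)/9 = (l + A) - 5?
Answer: 36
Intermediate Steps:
B(T, a) = -4/3 + T/3 (B(T, a) = -(4 - T)/3 = -4/3 + T/3)
r(l, A) = 45 - 9*A - 9*l (r(l, A) = -9*((l + A) - 5) = -9*((A + l) - 5) = -9*(-5 + A + l) = 45 - 9*A - 9*l)
(r(6, B(-3*0 + 4, 3)) + 3)**2 = ((45 - 9*(-4/3 + (-3*0 + 4)/3) - 9*6) + 3)**2 = ((45 - 9*(-4/3 + (0 + 4)/3) - 54) + 3)**2 = ((45 - 9*(-4/3 + (1/3)*4) - 54) + 3)**2 = ((45 - 9*(-4/3 + 4/3) - 54) + 3)**2 = ((45 - 9*0 - 54) + 3)**2 = ((45 + 0 - 54) + 3)**2 = (-9 + 3)**2 = (-6)**2 = 36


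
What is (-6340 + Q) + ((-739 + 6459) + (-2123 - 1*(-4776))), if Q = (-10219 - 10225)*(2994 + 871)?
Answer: -79014027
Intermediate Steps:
Q = -79016060 (Q = -20444*3865 = -79016060)
(-6340 + Q) + ((-739 + 6459) + (-2123 - 1*(-4776))) = (-6340 - 79016060) + ((-739 + 6459) + (-2123 - 1*(-4776))) = -79022400 + (5720 + (-2123 + 4776)) = -79022400 + (5720 + 2653) = -79022400 + 8373 = -79014027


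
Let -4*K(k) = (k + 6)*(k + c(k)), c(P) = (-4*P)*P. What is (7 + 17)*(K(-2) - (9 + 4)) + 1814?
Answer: 1934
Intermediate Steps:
c(P) = -4*P²
K(k) = -(6 + k)*(k - 4*k²)/4 (K(k) = -(k + 6)*(k - 4*k²)/4 = -(6 + k)*(k - 4*k²)/4)
(7 + 17)*(K(-2) - (9 + 4)) + 1814 = (7 + 17)*((¼)*(-2)*(-6 + 4*(-2)² + 23*(-2)) - (9 + 4)) + 1814 = 24*((¼)*(-2)*(-6 + 4*4 - 46) - 1*13) + 1814 = 24*((¼)*(-2)*(-6 + 16 - 46) - 13) + 1814 = 24*((¼)*(-2)*(-36) - 13) + 1814 = 24*(18 - 13) + 1814 = 24*5 + 1814 = 120 + 1814 = 1934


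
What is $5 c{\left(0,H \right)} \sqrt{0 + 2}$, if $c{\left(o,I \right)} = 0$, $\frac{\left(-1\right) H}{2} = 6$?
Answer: $0$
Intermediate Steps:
$H = -12$ ($H = \left(-2\right) 6 = -12$)
$5 c{\left(0,H \right)} \sqrt{0 + 2} = 5 \cdot 0 \sqrt{0 + 2} = 0 \sqrt{2} = 0$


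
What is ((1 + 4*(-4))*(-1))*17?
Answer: 255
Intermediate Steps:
((1 + 4*(-4))*(-1))*17 = ((1 - 16)*(-1))*17 = -15*(-1)*17 = 15*17 = 255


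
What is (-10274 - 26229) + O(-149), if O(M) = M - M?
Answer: -36503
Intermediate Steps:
O(M) = 0
(-10274 - 26229) + O(-149) = (-10274 - 26229) + 0 = -36503 + 0 = -36503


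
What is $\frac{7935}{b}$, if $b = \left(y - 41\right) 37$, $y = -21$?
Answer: $- \frac{7935}{2294} \approx -3.459$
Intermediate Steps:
$b = -2294$ ($b = \left(-21 - 41\right) 37 = \left(-62\right) 37 = -2294$)
$\frac{7935}{b} = \frac{7935}{-2294} = 7935 \left(- \frac{1}{2294}\right) = - \frac{7935}{2294}$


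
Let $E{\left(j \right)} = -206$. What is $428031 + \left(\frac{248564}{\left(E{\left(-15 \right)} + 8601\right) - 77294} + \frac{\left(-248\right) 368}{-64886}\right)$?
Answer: $\frac{956768603831283}{2235290257} \approx 4.2803 \cdot 10^{5}$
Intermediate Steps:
$428031 + \left(\frac{248564}{\left(E{\left(-15 \right)} + 8601\right) - 77294} + \frac{\left(-248\right) 368}{-64886}\right) = 428031 + \left(\frac{248564}{\left(-206 + 8601\right) - 77294} + \frac{\left(-248\right) 368}{-64886}\right) = 428031 + \left(\frac{248564}{8395 - 77294} - - \frac{45632}{32443}\right) = 428031 + \left(\frac{248564}{-68899} + \frac{45632}{32443}\right) = 428031 + \left(248564 \left(- \frac{1}{68899}\right) + \frac{45632}{32443}\right) = 428031 + \left(- \frac{248564}{68899} + \frac{45632}{32443}\right) = 428031 - \frac{4920162684}{2235290257} = \frac{956768603831283}{2235290257}$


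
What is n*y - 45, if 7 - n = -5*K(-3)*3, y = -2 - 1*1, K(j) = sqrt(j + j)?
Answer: -66 - 45*I*sqrt(6) ≈ -66.0 - 110.23*I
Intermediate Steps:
K(j) = sqrt(2)*sqrt(j) (K(j) = sqrt(2*j) = sqrt(2)*sqrt(j))
y = -3 (y = -2 - 1 = -3)
n = 7 + 15*I*sqrt(6) (n = 7 - (-5*sqrt(2)*sqrt(-3))*3 = 7 - (-5*sqrt(2)*I*sqrt(3))*3 = 7 - (-5*I*sqrt(6))*3 = 7 - (-15)*I*sqrt(6) = 7 + 15*I*sqrt(6) ≈ 7.0 + 36.742*I)
n*y - 45 = (7 + 15*I*sqrt(6))*(-3) - 45 = (-21 - 45*I*sqrt(6)) - 45 = -66 - 45*I*sqrt(6)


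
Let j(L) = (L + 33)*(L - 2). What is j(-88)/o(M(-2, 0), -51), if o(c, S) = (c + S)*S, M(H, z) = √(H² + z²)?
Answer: 1650/833 ≈ 1.9808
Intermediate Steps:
o(c, S) = S*(S + c) (o(c, S) = (S + c)*S = S*(S + c))
j(L) = (-2 + L)*(33 + L) (j(L) = (33 + L)*(-2 + L) = (-2 + L)*(33 + L))
j(-88)/o(M(-2, 0), -51) = (-66 + (-88)² + 31*(-88))/((-51*(-51 + √((-2)² + 0²)))) = (-66 + 7744 - 2728)/((-51*(-51 + √(4 + 0)))) = 4950/((-51*(-51 + √4))) = 4950/((-51*(-51 + 2))) = 4950/((-51*(-49))) = 4950/2499 = 4950*(1/2499) = 1650/833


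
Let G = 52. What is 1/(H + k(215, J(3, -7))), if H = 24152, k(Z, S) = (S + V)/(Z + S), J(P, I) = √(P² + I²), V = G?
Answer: 557518253/13465315157051 - 163*√58/26930630314102 ≈ 4.1404e-5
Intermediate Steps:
V = 52
J(P, I) = √(I² + P²)
k(Z, S) = (52 + S)/(S + Z) (k(Z, S) = (S + 52)/(Z + S) = (52 + S)/(S + Z))
1/(H + k(215, J(3, -7))) = 1/(24152 + (52 + √((-7)² + 3²))/(√((-7)² + 3²) + 215)) = 1/(24152 + (52 + √(49 + 9))/(√(49 + 9) + 215)) = 1/(24152 + (52 + √58)/(√58 + 215)) = 1/(24152 + (52 + √58)/(215 + √58))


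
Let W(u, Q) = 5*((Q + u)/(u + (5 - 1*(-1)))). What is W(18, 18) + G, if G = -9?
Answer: -3/2 ≈ -1.5000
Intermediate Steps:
W(u, Q) = 5*(Q + u)/(6 + u) (W(u, Q) = 5*((Q + u)/(u + (5 + 1))) = 5*((Q + u)/(u + 6)) = 5*((Q + u)/(6 + u)) = 5*(Q + u)/(6 + u))
W(18, 18) + G = 5*(18 + 18)/(6 + 18) - 9 = 5*36/24 - 9 = 5*(1/24)*36 - 9 = 15/2 - 9 = -3/2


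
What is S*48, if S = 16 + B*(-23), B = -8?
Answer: 9600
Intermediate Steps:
S = 200 (S = 16 - 8*(-23) = 16 + 184 = 200)
S*48 = 200*48 = 9600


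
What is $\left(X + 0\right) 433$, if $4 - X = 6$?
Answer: $-866$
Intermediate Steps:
$X = -2$ ($X = 4 - 6 = -2$)
$\left(X + 0\right) 433 = \left(-2 + 0\right) 433 = \left(-2\right) 433 = -866$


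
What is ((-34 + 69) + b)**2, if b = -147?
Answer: 12544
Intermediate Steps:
((-34 + 69) + b)**2 = ((-34 + 69) - 147)**2 = (35 - 147)**2 = (-112)**2 = 12544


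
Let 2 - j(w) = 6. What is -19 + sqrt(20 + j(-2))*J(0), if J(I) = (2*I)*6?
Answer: -19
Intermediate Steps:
j(w) = -4 (j(w) = 2 - 1*6 = 2 - 6 = -4)
J(I) = 12*I
-19 + sqrt(20 + j(-2))*J(0) = -19 + sqrt(20 - 4)*(12*0) = -19 + sqrt(16)*0 = -19 + 4*0 = -19 + 0 = -19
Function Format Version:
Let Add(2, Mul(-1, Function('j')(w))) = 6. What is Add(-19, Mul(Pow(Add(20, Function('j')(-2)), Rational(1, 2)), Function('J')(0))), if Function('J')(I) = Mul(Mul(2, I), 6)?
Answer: -19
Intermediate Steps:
Function('j')(w) = -4 (Function('j')(w) = Add(2, Mul(-1, 6)) = Add(2, -6) = -4)
Function('J')(I) = Mul(12, I)
Add(-19, Mul(Pow(Add(20, Function('j')(-2)), Rational(1, 2)), Function('J')(0))) = Add(-19, Mul(Pow(Add(20, -4), Rational(1, 2)), Mul(12, 0))) = Add(-19, Mul(Pow(16, Rational(1, 2)), 0)) = Add(-19, Mul(4, 0)) = Add(-19, 0) = -19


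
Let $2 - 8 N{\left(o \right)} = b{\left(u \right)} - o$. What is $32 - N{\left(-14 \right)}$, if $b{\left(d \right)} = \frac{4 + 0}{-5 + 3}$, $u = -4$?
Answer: $\frac{133}{4} \approx 33.25$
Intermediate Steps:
$b{\left(d \right)} = -2$ ($b{\left(d \right)} = \frac{4}{-2} = 4 \left(- \frac{1}{2}\right) = -2$)
$N{\left(o \right)} = \frac{1}{2} + \frac{o}{8}$ ($N{\left(o \right)} = \frac{1}{4} - \frac{-2 - o}{8} = \frac{1}{4} + \left(\frac{1}{4} + \frac{o}{8}\right) = \frac{1}{2} + \frac{o}{8}$)
$32 - N{\left(-14 \right)} = 32 - \left(\frac{1}{2} + \frac{1}{8} \left(-14\right)\right) = 32 - \left(\frac{1}{2} - \frac{7}{4}\right) = 32 - - \frac{5}{4} = 32 + \frac{5}{4} = \frac{133}{4}$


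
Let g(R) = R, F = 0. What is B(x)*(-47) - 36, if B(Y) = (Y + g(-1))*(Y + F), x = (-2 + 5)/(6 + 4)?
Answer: -2613/100 ≈ -26.130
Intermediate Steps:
x = 3/10 ≈ 0.30000
B(Y) = Y*(-1 + Y) (B(Y) = (Y - 1)*(Y + 0) = (-1 + Y)*Y = Y*(-1 + Y))
B(x)*(-47) - 36 = (3*(-1 + 3/10)/10)*(-47) - 36 = ((3/10)*(-7/10))*(-47) - 36 = -21/100*(-47) - 36 = 987/100 - 36 = -2613/100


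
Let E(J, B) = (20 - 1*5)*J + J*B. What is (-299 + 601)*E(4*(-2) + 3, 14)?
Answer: -43790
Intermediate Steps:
E(J, B) = 15*J + B*J (E(J, B) = (20 - 5)*J + B*J = 15*J + B*J)
(-299 + 601)*E(4*(-2) + 3, 14) = (-299 + 601)*((4*(-2) + 3)*(15 + 14)) = 302*((-8 + 3)*29) = 302*(-5*29) = 302*(-145) = -43790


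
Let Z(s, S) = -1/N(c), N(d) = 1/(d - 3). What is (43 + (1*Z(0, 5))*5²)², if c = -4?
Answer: 47524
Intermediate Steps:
N(d) = 1/(-3 + d)
Z(s, S) = 7 (Z(s, S) = -1/(1/(-3 - 4)) = -1/(1/(-7)) = -1/(-⅐) = -1*(-7) = 7)
(43 + (1*Z(0, 5))*5²)² = (43 + (1*7)*5²)² = (43 + 7*25)² = (43 + 175)² = 218² = 47524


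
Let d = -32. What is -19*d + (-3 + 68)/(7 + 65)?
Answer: 43841/72 ≈ 608.90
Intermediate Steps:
-19*d + (-3 + 68)/(7 + 65) = -19*(-32) + (-3 + 68)/(7 + 65) = 608 + 65/72 = 43841/72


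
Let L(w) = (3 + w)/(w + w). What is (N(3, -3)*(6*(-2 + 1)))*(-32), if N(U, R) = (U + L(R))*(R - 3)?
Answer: -3456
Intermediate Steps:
L(w) = (3 + w)/(2*w) (L(w) = (3 + w)/((2*w)) = (3 + w)*(1/(2*w)) = (3 + w)/(2*w))
N(U, R) = (-3 + R)*(U + (3 + R)/(2*R)) (N(U, R) = (U + (3 + R)/(2*R))*(R - 3) = (U + (3 + R)/(2*R))*(-3 + R) = (-3 + R)*(U + (3 + R)/(2*R)))
(N(3, -3)*(6*(-2 + 1)))*(-32) = (((½)*(-3) - 3*3 - 9/2/(-3) - 3*3)*(6*(-2 + 1)))*(-32) = ((-3/2 - 9 - 9/2*(-⅓) - 9)*(6*(-1)))*(-32) = ((-3/2 - 9 + 3/2 - 9)*(-6))*(-32) = -18*(-6)*(-32) = 108*(-32) = -3456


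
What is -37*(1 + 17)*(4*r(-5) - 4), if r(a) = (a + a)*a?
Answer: -130536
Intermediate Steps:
r(a) = 2*a² (r(a) = (2*a)*a = 2*a²)
-37*(1 + 17)*(4*r(-5) - 4) = -37*(1 + 17)*(4*(2*(-5)²) - 4) = -666*(4*(2*25) - 4) = -666*(4*50 - 4) = -666*(200 - 4) = -666*196 = -37*3528 = -130536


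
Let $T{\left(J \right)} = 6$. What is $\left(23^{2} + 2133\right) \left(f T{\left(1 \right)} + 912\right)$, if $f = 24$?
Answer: $2811072$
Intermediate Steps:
$\left(23^{2} + 2133\right) \left(f T{\left(1 \right)} + 912\right) = \left(23^{2} + 2133\right) \left(24 \cdot 6 + 912\right) = \left(529 + 2133\right) \left(144 + 912\right) = 2662 \cdot 1056 = 2811072$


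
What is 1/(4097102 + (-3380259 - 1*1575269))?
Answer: -1/858426 ≈ -1.1649e-6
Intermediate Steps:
1/(4097102 + (-3380259 - 1*1575269)) = 1/(4097102 + (-3380259 - 1575269)) = 1/(4097102 - 4955528) = 1/(-858426) = -1/858426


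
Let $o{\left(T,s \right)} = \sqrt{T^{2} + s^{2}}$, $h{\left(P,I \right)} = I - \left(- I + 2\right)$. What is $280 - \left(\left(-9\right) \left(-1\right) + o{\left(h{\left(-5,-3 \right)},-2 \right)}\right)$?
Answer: $271 - 2 \sqrt{17} \approx 262.75$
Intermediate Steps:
$h{\left(P,I \right)} = -2 + 2 I$ ($h{\left(P,I \right)} = I - \left(2 - I\right) = I + \left(-2 + I\right) = -2 + 2 I$)
$280 - \left(\left(-9\right) \left(-1\right) + o{\left(h{\left(-5,-3 \right)},-2 \right)}\right) = 280 - \left(\left(-9\right) \left(-1\right) + \sqrt{\left(-2 + 2 \left(-3\right)\right)^{2} + \left(-2\right)^{2}}\right) = 280 - \left(9 + \sqrt{\left(-2 - 6\right)^{2} + 4}\right) = 280 - \left(9 + \sqrt{\left(-8\right)^{2} + 4}\right) = 280 - \left(9 + \sqrt{64 + 4}\right) = 280 - \left(9 + \sqrt{68}\right) = 280 - \left(9 + 2 \sqrt{17}\right) = 271 - 2 \sqrt{17}$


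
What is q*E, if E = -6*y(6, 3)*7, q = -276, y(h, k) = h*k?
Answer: 208656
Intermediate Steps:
E = -756 (E = -36*3*7 = -6*18*7 = -108*7 = -756)
q*E = -276*(-756) = 208656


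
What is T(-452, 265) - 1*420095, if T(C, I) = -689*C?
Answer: -108667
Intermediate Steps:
T(-452, 265) - 1*420095 = -689*(-452) - 1*420095 = 311428 - 420095 = -108667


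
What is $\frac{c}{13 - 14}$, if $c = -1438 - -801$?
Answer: $637$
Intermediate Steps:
$c = -637$ ($c = -1438 + 801 = -637$)
$\frac{c}{13 - 14} = - \frac{637}{13 - 14} = - \frac{637}{-1} = \left(-637\right) \left(-1\right) = 637$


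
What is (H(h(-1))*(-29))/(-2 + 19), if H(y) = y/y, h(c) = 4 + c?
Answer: -29/17 ≈ -1.7059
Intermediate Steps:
H(y) = 1
(H(h(-1))*(-29))/(-2 + 19) = (1*(-29))/(-2 + 19) = -29/17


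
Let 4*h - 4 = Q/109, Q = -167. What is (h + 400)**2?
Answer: 30509259561/190096 ≈ 1.6049e+5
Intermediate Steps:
h = 269/436 (h = 1 + (-167/109)/4 = 1 + (-167*1/109)/4 = 1 + (1/4)*(-167/109) = 1 - 167/436 = 269/436 ≈ 0.61697)
(h + 400)**2 = (269/436 + 400)**2 = (174669/436)**2 = 30509259561/190096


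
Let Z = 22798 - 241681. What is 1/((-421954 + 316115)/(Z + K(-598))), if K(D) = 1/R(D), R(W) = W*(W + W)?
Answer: 156546872663/75696899512 ≈ 2.0681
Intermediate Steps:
Z = -218883
R(W) = 2*W² (R(W) = W*(2*W) = 2*W²)
K(D) = 1/(2*D²)
1/((-421954 + 316115)/(Z + K(-598))) = 1/((-421954 + 316115)/(-218883 + (½)/(-598)²)) = 1/(-105839/(-218883 + (½)*(1/357604))) = 1/(-105839/(-218883 + 1/715208)) = 1/(-105839/(-156546872663/715208)) = 1/(-105839*(-715208/156546872663)) = 1/(75696899512/156546872663) = 156546872663/75696899512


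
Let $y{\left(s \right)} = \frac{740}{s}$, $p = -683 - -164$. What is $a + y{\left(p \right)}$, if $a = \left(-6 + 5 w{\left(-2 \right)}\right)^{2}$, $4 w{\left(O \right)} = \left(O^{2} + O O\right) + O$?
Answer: $\frac{1711}{2076} \approx 0.82418$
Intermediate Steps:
$w{\left(O \right)} = \frac{O^{2}}{2} + \frac{O}{4}$ ($w{\left(O \right)} = \frac{\left(O^{2} + O O\right) + O}{4} = \frac{\left(O^{2} + O^{2}\right) + O}{4} = \frac{2 O^{2} + O}{4} = \frac{O + 2 O^{2}}{4} = \frac{O^{2}}{2} + \frac{O}{4}$)
$a = \frac{9}{4}$ ($a = \left(-6 + 5 \cdot \frac{1}{4} \left(-2\right) \left(1 + 2 \left(-2\right)\right)\right)^{2} = \left(-6 + 5 \cdot \frac{1}{4} \left(-2\right) \left(1 - 4\right)\right)^{2} = \left(-6 + 5 \cdot \frac{1}{4} \left(-2\right) \left(-3\right)\right)^{2} = \left(-6 + 5 \cdot \frac{3}{2}\right)^{2} = \left(-6 + \frac{15}{2}\right)^{2} = \left(\frac{3}{2}\right)^{2} = \frac{9}{4} \approx 2.25$)
$p = -519$ ($p = -683 + 164 = -519$)
$a + y{\left(p \right)} = \frac{9}{4} + \frac{740}{-519} = \frac{9}{4} + 740 \left(- \frac{1}{519}\right) = \frac{9}{4} - \frac{740}{519} = \frac{1711}{2076}$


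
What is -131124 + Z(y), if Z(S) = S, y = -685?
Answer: -131809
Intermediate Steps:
-131124 + Z(y) = -131124 - 685 = -131809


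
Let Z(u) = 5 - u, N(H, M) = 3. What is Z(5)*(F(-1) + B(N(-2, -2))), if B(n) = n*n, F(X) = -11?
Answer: 0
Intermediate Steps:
B(n) = n²
Z(5)*(F(-1) + B(N(-2, -2))) = (5 - 1*5)*(-11 + 3²) = (5 - 5)*(-11 + 9) = 0*(-2) = 0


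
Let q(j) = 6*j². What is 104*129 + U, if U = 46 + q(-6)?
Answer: 13678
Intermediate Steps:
U = 262 (U = 46 + 6*(-6)² = 46 + 6*36 = 46 + 216 = 262)
104*129 + U = 104*129 + 262 = 13416 + 262 = 13678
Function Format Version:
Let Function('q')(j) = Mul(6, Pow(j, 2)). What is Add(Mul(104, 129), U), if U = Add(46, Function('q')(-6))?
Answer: 13678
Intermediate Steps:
U = 262 (U = Add(46, Mul(6, Pow(-6, 2))) = Add(46, Mul(6, 36)) = Add(46, 216) = 262)
Add(Mul(104, 129), U) = Add(Mul(104, 129), 262) = Add(13416, 262) = 13678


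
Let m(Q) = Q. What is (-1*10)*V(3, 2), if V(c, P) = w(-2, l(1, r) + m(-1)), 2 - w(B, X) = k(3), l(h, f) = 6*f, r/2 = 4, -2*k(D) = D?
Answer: -35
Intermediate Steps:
k(D) = -D/2
r = 8 (r = 2*4 = 8)
w(B, X) = 7/2 (w(B, X) = 2 - (-1)*3/2 = 2 - 1*(-3/2) = 2 + 3/2 = 7/2)
V(c, P) = 7/2
(-1*10)*V(3, 2) = -1*10*(7/2) = -10*7/2 = -35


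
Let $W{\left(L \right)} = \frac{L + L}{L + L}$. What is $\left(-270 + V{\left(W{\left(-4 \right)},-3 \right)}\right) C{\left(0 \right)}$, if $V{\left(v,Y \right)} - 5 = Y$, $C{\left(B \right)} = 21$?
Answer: $-5628$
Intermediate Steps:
$W{\left(L \right)} = 1$ ($W{\left(L \right)} = \frac{2 L}{2 L} = 2 L \frac{1}{2 L} = 1$)
$V{\left(v,Y \right)} = 5 + Y$
$\left(-270 + V{\left(W{\left(-4 \right)},-3 \right)}\right) C{\left(0 \right)} = \left(-270 + \left(5 - 3\right)\right) 21 = \left(-270 + 2\right) 21 = \left(-268\right) 21 = -5628$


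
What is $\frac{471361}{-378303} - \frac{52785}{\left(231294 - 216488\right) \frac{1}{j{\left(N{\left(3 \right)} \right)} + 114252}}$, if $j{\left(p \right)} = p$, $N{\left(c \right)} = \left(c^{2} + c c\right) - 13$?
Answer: $- \frac{207415769133791}{509195838} \approx -4.0734 \cdot 10^{5}$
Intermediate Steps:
$N{\left(c \right)} = -13 + 2 c^{2}$ ($N{\left(c \right)} = \left(c^{2} + c^{2}\right) - 13 = 2 c^{2} - 13 = -13 + 2 c^{2}$)
$\frac{471361}{-378303} - \frac{52785}{\left(231294 - 216488\right) \frac{1}{j{\left(N{\left(3 \right)} \right)} + 114252}} = \frac{471361}{-378303} - \frac{52785}{\left(231294 - 216488\right) \frac{1}{\left(-13 + 2 \cdot 3^{2}\right) + 114252}} = 471361 \left(- \frac{1}{378303}\right) - \frac{52785}{14806 \frac{1}{\left(-13 + 2 \cdot 9\right) + 114252}} = - \frac{471361}{378303} - \frac{52785}{14806 \frac{1}{\left(-13 + 18\right) + 114252}} = - \frac{471361}{378303} - \frac{52785}{14806 \frac{1}{5 + 114252}} = - \frac{471361}{378303} - \frac{52785}{14806 \cdot \frac{1}{114257}} = - \frac{471361}{378303} - \frac{52785}{\frac{1346}{10387}} = - \frac{471361}{378303} - \frac{548277795}{1346} = - \frac{207415769133791}{509195838}$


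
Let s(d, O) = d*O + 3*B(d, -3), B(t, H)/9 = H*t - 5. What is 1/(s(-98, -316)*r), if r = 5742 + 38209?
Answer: 1/1704024221 ≈ 5.8685e-10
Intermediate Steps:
r = 43951
B(t, H) = -45 + 9*H*t (B(t, H) = 9*(H*t - 5) = 9*(-5 + H*t) = -45 + 9*H*t)
s(d, O) = -135 - 81*d + O*d (s(d, O) = d*O + 3*(-45 + 9*(-3)*d) = O*d + 3*(-45 - 27*d) = O*d + (-135 - 81*d) = -135 - 81*d + O*d)
1/(s(-98, -316)*r) = 1/(-135 - 81*(-98) - 316*(-98)*43951) = (1/43951)/(-135 + 7938 + 30968) = (1/43951)/38771 = (1/38771)*(1/43951) = 1/1704024221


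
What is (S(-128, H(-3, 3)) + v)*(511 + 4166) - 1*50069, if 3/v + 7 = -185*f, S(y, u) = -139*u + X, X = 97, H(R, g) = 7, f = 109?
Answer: -27885246281/6724 ≈ -4.1471e+6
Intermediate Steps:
S(y, u) = 97 - 139*u (S(y, u) = -139*u + 97 = 97 - 139*u)
v = -1/6724 (v = 3/(-7 - 185*109) = 3/(-7 - 20165) = 3/(-20172) = 3*(-1/20172) = -1/6724 ≈ -0.00014872)
(S(-128, H(-3, 3)) + v)*(511 + 4166) - 1*50069 = ((97 - 139*7) - 1/6724)*(511 + 4166) - 1*50069 = ((97 - 973) - 1/6724)*4677 - 50069 = (-876 - 1/6724)*4677 - 50069 = -5890225/6724*4677 - 50069 = -27548582325/6724 - 50069 = -27885246281/6724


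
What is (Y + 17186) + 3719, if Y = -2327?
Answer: 18578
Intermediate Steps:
(Y + 17186) + 3719 = (-2327 + 17186) + 3719 = 14859 + 3719 = 18578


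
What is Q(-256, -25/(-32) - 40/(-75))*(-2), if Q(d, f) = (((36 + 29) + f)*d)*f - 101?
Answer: 20176261/450 ≈ 44836.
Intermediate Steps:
Q(d, f) = -101 + d*f*(65 + f) (Q(d, f) = ((65 + f)*d)*f - 101 = (d*(65 + f))*f - 101 = d*f*(65 + f) - 101 = -101 + d*f*(65 + f))
Q(-256, -25/(-32) - 40/(-75))*(-2) = (-101 - 256*(-25/(-32) - 40/(-75))² + 65*(-256)*(-25/(-32) - 40/(-75)))*(-2) = (-101 - 256*(-25*(-1/32) - 40*(-1/75))² + 65*(-256)*(-25*(-1/32) - 40*(-1/75)))*(-2) = (-101 - 256*(25/32 + 8/15)² + 65*(-256)*(25/32 + 8/15))*(-2) = (-101 - 256*(631/480)² + 65*(-256)*(631/480))*(-2) = (-101 - 256*398161/230400 - 65624/3)*(-2) = (-101 - 398161/900 - 65624/3)*(-2) = -20176261/900*(-2) = 20176261/450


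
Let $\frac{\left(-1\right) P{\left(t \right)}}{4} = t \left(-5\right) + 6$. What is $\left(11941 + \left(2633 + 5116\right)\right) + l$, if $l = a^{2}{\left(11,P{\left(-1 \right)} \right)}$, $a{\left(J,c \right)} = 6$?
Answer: $19726$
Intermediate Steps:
$P{\left(t \right)} = -24 + 20 t$ ($P{\left(t \right)} = - 4 \left(t \left(-5\right) + 6\right) = - 4 \left(- 5 t + 6\right) = - 4 \left(6 - 5 t\right) = -24 + 20 t$)
$l = 36$ ($l = 6^{2} = 36$)
$\left(11941 + \left(2633 + 5116\right)\right) + l = \left(11941 + \left(2633 + 5116\right)\right) + 36 = \left(11941 + 7749\right) + 36 = 19690 + 36 = 19726$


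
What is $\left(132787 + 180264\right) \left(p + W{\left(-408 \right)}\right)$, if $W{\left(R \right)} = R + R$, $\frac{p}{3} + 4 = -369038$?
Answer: $-346842351042$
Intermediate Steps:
$p = -1107126$ ($p = -12 + 3 \left(-369038\right) = -12 - 1107114 = -1107126$)
$W{\left(R \right)} = 2 R$
$\left(132787 + 180264\right) \left(p + W{\left(-408 \right)}\right) = \left(132787 + 180264\right) \left(-1107126 + 2 \left(-408\right)\right) = 313051 \left(-1107126 - 816\right) = 313051 \left(-1107942\right) = -346842351042$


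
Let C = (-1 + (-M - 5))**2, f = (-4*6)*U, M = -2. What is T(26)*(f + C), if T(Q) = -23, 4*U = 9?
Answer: 874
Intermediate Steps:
U = 9/4 (U = (1/4)*9 = 9/4 ≈ 2.2500)
f = -54 (f = -4*6*(9/4) = -24*9/4 = -54)
C = 16 (C = (-1 + (-1*(-2) - 5))**2 = (-1 + (2 - 5))**2 = (-1 - 3)**2 = (-4)**2 = 16)
T(26)*(f + C) = -23*(-54 + 16) = -23*(-38) = 874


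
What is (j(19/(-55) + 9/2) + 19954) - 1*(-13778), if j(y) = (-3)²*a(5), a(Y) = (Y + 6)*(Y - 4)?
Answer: 33831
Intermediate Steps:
a(Y) = (-4 + Y)*(6 + Y) (a(Y) = (6 + Y)*(-4 + Y) = (-4 + Y)*(6 + Y))
j(y) = 99 (j(y) = (-3)²*(-24 + 5² + 2*5) = 9*(-24 + 25 + 10) = 9*11 = 99)
(j(19/(-55) + 9/2) + 19954) - 1*(-13778) = (99 + 19954) - 1*(-13778) = 20053 + 13778 = 33831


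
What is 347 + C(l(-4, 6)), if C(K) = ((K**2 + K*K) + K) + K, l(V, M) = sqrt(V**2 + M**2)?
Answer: 451 + 4*sqrt(13) ≈ 465.42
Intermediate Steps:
l(V, M) = sqrt(M**2 + V**2)
C(K) = 2*K + 2*K**2 (C(K) = ((K**2 + K**2) + K) + K = (2*K**2 + K) + K = (K + 2*K**2) + K = 2*K + 2*K**2)
347 + C(l(-4, 6)) = 347 + 2*sqrt(6**2 + (-4)**2)*(1 + sqrt(6**2 + (-4)**2)) = 347 + 2*sqrt(36 + 16)*(1 + sqrt(36 + 16)) = 347 + 2*sqrt(52)*(1 + sqrt(52)) = 347 + 2*(2*sqrt(13))*(1 + 2*sqrt(13)) = 347 + 4*sqrt(13)*(1 + 2*sqrt(13))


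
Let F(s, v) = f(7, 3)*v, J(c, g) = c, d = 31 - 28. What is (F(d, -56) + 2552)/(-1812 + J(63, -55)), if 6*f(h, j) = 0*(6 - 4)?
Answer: -232/159 ≈ -1.4591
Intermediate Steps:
d = 3
f(h, j) = 0 (f(h, j) = (0*(6 - 4))/6 = (0*2)/6 = (⅙)*0 = 0)
F(s, v) = 0 (F(s, v) = 0*v = 0)
(F(d, -56) + 2552)/(-1812 + J(63, -55)) = (0 + 2552)/(-1812 + 63) = 2552/(-1749) = 2552*(-1/1749) = -232/159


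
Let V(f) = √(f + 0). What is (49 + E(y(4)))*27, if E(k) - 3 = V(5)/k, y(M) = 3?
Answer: 1404 + 9*√5 ≈ 1424.1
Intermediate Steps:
V(f) = √f
E(k) = 3 + √5/k
(49 + E(y(4)))*27 = (49 + (3 + √5/3))*27 = (52 + √5/3)*27 = 1404 + 9*√5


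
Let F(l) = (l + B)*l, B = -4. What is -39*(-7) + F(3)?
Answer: 270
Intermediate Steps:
F(l) = l*(-4 + l) (F(l) = (l - 4)*l = (-4 + l)*l = l*(-4 + l))
-39*(-7) + F(3) = -39*(-7) + 3*(-4 + 3) = 273 + 3*(-1) = 273 - 3 = 270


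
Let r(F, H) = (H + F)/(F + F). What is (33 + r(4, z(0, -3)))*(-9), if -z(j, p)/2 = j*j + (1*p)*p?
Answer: -1125/4 ≈ -281.25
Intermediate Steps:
z(j, p) = -2*j**2 - 2*p**2 (z(j, p) = -2*(j*j + (1*p)*p) = -2*(j**2 + p*p) = -2*(j**2 + p**2) = -2*j**2 - 2*p**2)
r(F, H) = (F + H)/(2*F) (r(F, H) = (F + H)/((2*F)) = (F + H)*(1/(2*F)) = (F + H)/(2*F))
(33 + r(4, z(0, -3)))*(-9) = (33 + (1/2)*(4 + (-2*0**2 - 2*(-3)**2))/4)*(-9) = (33 + (1/2)*(1/4)*(4 + (-2*0 - 2*9)))*(-9) = (33 + (1/2)*(1/4)*(4 + (0 - 18)))*(-9) = (33 + (1/2)*(1/4)*(4 - 18))*(-9) = (33 + (1/2)*(1/4)*(-14))*(-9) = (33 - 7/4)*(-9) = (125/4)*(-9) = -1125/4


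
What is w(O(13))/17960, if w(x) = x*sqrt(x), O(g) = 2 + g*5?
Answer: 67*sqrt(67)/17960 ≈ 0.030536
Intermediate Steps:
O(g) = 2 + 5*g
w(x) = x**(3/2)
w(O(13))/17960 = (2 + 5*13)**(3/2)/17960 = (2 + 65)**(3/2)*(1/17960) = 67**(3/2)*(1/17960) = (67*sqrt(67))*(1/17960) = 67*sqrt(67)/17960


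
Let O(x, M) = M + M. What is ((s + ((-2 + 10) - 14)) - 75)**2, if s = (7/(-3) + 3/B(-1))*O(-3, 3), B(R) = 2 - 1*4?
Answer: 10816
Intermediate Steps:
O(x, M) = 2*M
B(R) = -2 (B(R) = 2 - 4 = -2)
s = -23 (s = (7/(-3) + 3/(-2))*(2*3) = (7*(-1/3) + 3*(-1/2))*6 = (-7/3 - 3/2)*6 = -23/6*6 = -23)
((s + ((-2 + 10) - 14)) - 75)**2 = ((-23 + ((-2 + 10) - 14)) - 75)**2 = ((-23 + (8 - 14)) - 75)**2 = ((-23 - 6) - 75)**2 = (-29 - 75)**2 = (-104)**2 = 10816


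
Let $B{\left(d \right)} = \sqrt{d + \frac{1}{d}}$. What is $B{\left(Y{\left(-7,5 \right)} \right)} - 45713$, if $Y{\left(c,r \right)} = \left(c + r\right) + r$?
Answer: $-45713 + \frac{\sqrt{30}}{3} \approx -45711.0$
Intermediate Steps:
$Y{\left(c,r \right)} = c + 2 r$
$B{\left(Y{\left(-7,5 \right)} \right)} - 45713 = \sqrt{\left(-7 + 2 \cdot 5\right) + \frac{1}{-7 + 2 \cdot 5}} - 45713 = \sqrt{\left(-7 + 10\right) + \frac{1}{-7 + 10}} - 45713 = \sqrt{3 + \frac{1}{3}} - 45713 = \sqrt{\frac{10}{3}} - 45713 = \frac{\sqrt{30}}{3} - 45713 = -45713 + \frac{\sqrt{30}}{3}$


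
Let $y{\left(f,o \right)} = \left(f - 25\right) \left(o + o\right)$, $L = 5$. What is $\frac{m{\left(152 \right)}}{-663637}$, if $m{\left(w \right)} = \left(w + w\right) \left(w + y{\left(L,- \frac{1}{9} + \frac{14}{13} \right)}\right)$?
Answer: $- \frac{4032256}{77645529} \approx -0.051932$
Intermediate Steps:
$y{\left(f,o \right)} = 2 o \left(-25 + f\right)$ ($y{\left(f,o \right)} = \left(-25 + f\right) 2 o = 2 o \left(-25 + f\right)$)
$m{\left(w \right)} = 2 w \left(- \frac{4520}{117} + w\right)$ ($m{\left(w \right)} = \left(w + w\right) \left(w + 2 \left(- \frac{1}{9} + \frac{14}{13}\right) \left(-25 + 5\right)\right) = 2 w \left(w + 2 \left(\left(-1\right) \frac{1}{9} + 14 \cdot \frac{1}{13}\right) \left(-20\right)\right) = 2 w \left(w + 2 \left(- \frac{1}{9} + \frac{14}{13}\right) \left(-20\right)\right) = 2 w \left(w + 2 \cdot \frac{113}{117} \left(-20\right)\right) = 2 w \left(w - \frac{4520}{117}\right) = 2 w \left(- \frac{4520}{117} + w\right)$)
$\frac{m{\left(152 \right)}}{-663637} = \frac{\frac{2}{117} \cdot 152 \left(-4520 + 117 \cdot 152\right)}{-663637} = \frac{2}{117} \cdot 152 \left(-4520 + 17784\right) \left(- \frac{1}{663637}\right) = \frac{2}{117} \cdot 152 \cdot 13264 \left(- \frac{1}{663637}\right) = \frac{4032256}{117} \left(- \frac{1}{663637}\right) = - \frac{4032256}{77645529}$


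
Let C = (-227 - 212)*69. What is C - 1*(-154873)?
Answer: 124582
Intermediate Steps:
C = -30291 (C = -439*69 = -30291)
C - 1*(-154873) = -30291 - 1*(-154873) = -30291 + 154873 = 124582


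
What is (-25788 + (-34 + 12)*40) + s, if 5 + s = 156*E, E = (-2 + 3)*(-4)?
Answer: -27297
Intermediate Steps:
E = -4 (E = 1*(-4) = -4)
s = -629 (s = -5 + 156*(-4) = -5 - 624 = -629)
(-25788 + (-34 + 12)*40) + s = (-25788 + (-34 + 12)*40) - 629 = (-25788 - 22*40) - 629 = (-25788 - 880) - 629 = -26668 - 629 = -27297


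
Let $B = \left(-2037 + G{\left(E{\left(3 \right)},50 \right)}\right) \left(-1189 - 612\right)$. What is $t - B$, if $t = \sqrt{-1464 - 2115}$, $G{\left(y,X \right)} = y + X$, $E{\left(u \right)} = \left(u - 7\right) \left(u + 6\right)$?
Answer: $-3643423 + i \sqrt{3579} \approx -3.6434 \cdot 10^{6} + 59.825 i$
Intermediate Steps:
$E{\left(u \right)} = \left(-7 + u\right) \left(6 + u\right)$
$G{\left(y,X \right)} = X + y$
$t = i \sqrt{3579}$ ($t = \sqrt{-3579} = i \sqrt{3579} \approx 59.825 i$)
$B = 3643423$ ($B = \left(-2037 + \left(50 - \left(45 - 9\right)\right)\right) \left(-1189 - 612\right) = \left(-2037 + \left(50 - 36\right)\right) \left(-1801\right) = \left(-2037 + 14\right) \left(-1801\right) = \left(-2023\right) \left(-1801\right) = 3643423$)
$t - B = i \sqrt{3579} - 3643423 = -3643423 + i \sqrt{3579}$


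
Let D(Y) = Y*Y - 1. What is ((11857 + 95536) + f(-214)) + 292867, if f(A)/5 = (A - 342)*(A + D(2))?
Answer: 986840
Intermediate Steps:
D(Y) = -1 + Y² (D(Y) = Y² - 1 = -1 + Y²)
f(A) = 5*(-342 + A)*(3 + A) (f(A) = 5*((A - 342)*(A + (-1 + 2²))) = 5*((-342 + A)*(A + (-1 + 4))) = 5*((-342 + A)*(A + 3)) = 5*((-342 + A)*(3 + A)) = 5*(-342 + A)*(3 + A))
((11857 + 95536) + f(-214)) + 292867 = ((11857 + 95536) + (-5130 - 1695*(-214) + 5*(-214)²)) + 292867 = (107393 + (-5130 + 362730 + 5*45796)) + 292867 = (107393 + (-5130 + 362730 + 228980)) + 292867 = (107393 + 586580) + 292867 = 693973 + 292867 = 986840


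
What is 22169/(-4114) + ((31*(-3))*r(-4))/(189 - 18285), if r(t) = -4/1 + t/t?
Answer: -67053005/12407824 ≈ -5.4041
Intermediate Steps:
r(t) = -3 (r(t) = -4*1 + 1 = -4 + 1 = -3)
22169/(-4114) + ((31*(-3))*r(-4))/(189 - 18285) = 22169/(-4114) + ((31*(-3))*(-3))/(189 - 18285) = 22169*(-1/4114) - 93*(-3)/(-18096) = -22169/4114 + 279*(-1/18096) = -22169/4114 - 93/6032 = -67053005/12407824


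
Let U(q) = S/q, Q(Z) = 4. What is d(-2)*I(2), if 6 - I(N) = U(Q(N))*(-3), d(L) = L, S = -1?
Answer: -21/2 ≈ -10.500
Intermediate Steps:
U(q) = -1/q
I(N) = 21/4 (I(N) = 6 - (-1/4)*(-3) = 6 - (-1*1/4)*(-3) = 6 - (-1)*(-3)/4 = 6 - 1*3/4 = 6 - 3/4 = 21/4)
d(-2)*I(2) = -2*21/4 = -21/2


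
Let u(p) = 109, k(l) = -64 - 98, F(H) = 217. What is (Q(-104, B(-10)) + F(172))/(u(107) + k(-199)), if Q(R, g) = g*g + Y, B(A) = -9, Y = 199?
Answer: -497/53 ≈ -9.3774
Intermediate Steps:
k(l) = -162
Q(R, g) = 199 + g**2 (Q(R, g) = g*g + 199 = g**2 + 199 = 199 + g**2)
(Q(-104, B(-10)) + F(172))/(u(107) + k(-199)) = ((199 + (-9)**2) + 217)/(109 - 162) = ((199 + 81) + 217)/(-53) = (280 + 217)*(-1/53) = 497*(-1/53) = -497/53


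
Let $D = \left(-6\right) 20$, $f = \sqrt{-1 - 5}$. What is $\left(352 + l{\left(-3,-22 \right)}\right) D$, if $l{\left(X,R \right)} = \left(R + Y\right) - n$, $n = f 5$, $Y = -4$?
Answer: $-39120 + 600 i \sqrt{6} \approx -39120.0 + 1469.7 i$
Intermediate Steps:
$f = i \sqrt{6}$ ($f = \sqrt{-6} = i \sqrt{6} \approx 2.4495 i$)
$D = -120$
$n = 5 i \sqrt{6}$ ($n = i \sqrt{6} \cdot 5 = 5 i \sqrt{6} \approx 12.247 i$)
$l{\left(X,R \right)} = -4 + R - 5 i \sqrt{6}$ ($l{\left(X,R \right)} = \left(R - 4\right) - 5 i \sqrt{6} = \left(-4 + R\right) - 5 i \sqrt{6} = -4 + R - 5 i \sqrt{6}$)
$\left(352 + l{\left(-3,-22 \right)}\right) D = \left(352 - \left(26 + 5 i \sqrt{6}\right)\right) \left(-120\right) = \left(326 - 5 i \sqrt{6}\right) \left(-120\right) = -39120 + 600 i \sqrt{6}$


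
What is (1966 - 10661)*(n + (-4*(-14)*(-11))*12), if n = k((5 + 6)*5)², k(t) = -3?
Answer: 64195185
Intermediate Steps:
n = 9 (n = (-3)² = 9)
(1966 - 10661)*(n + (-4*(-14)*(-11))*12) = (1966 - 10661)*(9 + (-4*(-14)*(-11))*12) = -8695*(9 + (56*(-11))*12) = -8695*(9 - 616*12) = -8695*(9 - 7392) = -8695*(-7383) = 64195185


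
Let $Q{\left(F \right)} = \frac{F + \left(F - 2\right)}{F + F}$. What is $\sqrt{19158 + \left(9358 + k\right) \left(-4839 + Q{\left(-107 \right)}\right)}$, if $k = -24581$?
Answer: $\frac{\sqrt{843423669507}}{107} \approx 8583.0$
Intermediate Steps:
$Q{\left(F \right)} = \frac{-2 + 2 F}{2 F}$ ($Q{\left(F \right)} = \frac{F + \left(F - 2\right)}{2 F} = \left(F + \left(-2 + F\right)\right) \frac{1}{2 F} = \left(-2 + 2 F\right) \frac{1}{2 F} = \frac{-2 + 2 F}{2 F}$)
$\sqrt{19158 + \left(9358 + k\right) \left(-4839 + Q{\left(-107 \right)}\right)} = \sqrt{19158 + \left(9358 - 24581\right) \left(-4839 + \frac{-1 - 107}{-107}\right)} = \sqrt{19158 - 15223 \left(-4839 - - \frac{108}{107}\right)} = \sqrt{19158 - 15223 \left(-4839 + \frac{108}{107}\right)} = \sqrt{19158 - - \frac{7880414295}{107}} = \sqrt{19158 + \frac{7880414295}{107}} = \sqrt{\frac{7882464201}{107}} = \frac{\sqrt{843423669507}}{107}$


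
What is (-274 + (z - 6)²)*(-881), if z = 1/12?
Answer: 30319615/144 ≈ 2.1055e+5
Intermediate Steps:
z = 1/12 ≈ 0.083333
(-274 + (z - 6)²)*(-881) = (-274 + (1/12 - 6)²)*(-881) = (-274 + (-71/12)²)*(-881) = (-274 + 5041/144)*(-881) = -34415/144*(-881) = 30319615/144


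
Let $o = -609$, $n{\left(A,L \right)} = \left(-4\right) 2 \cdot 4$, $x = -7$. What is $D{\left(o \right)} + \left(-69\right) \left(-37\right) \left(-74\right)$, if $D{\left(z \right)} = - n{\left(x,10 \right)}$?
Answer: $-188890$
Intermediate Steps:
$n{\left(A,L \right)} = -32$ ($n{\left(A,L \right)} = \left(-8\right) 4 = -32$)
$D{\left(z \right)} = 32$ ($D{\left(z \right)} = \left(-1\right) \left(-32\right) = 32$)
$D{\left(o \right)} + \left(-69\right) \left(-37\right) \left(-74\right) = 32 + \left(-69\right) \left(-37\right) \left(-74\right) = 32 + 2553 \left(-74\right) = 32 - 188922 = -188890$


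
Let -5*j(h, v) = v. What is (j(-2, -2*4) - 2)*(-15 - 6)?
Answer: 42/5 ≈ 8.4000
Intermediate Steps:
j(h, v) = -v/5
(j(-2, -2*4) - 2)*(-15 - 6) = (-(-2)*4/5 - 2)*(-15 - 6) = (-⅕*(-8) - 2)*(-21) = (8/5 - 2)*(-21) = -⅖*(-21) = 42/5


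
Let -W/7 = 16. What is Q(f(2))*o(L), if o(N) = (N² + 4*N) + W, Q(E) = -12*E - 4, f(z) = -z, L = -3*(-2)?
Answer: -1040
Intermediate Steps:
W = -112 (W = -7*16 = -112)
L = 6
Q(E) = -4 - 12*E
o(N) = -112 + N² + 4*N (o(N) = (N² + 4*N) - 112 = -112 + N² + 4*N)
Q(f(2))*o(L) = (-4 - (-12)*2)*(-112 + 6² + 4*6) = (-4 - 12*(-2))*(-112 + 36 + 24) = (-4 + 24)*(-52) = 20*(-52) = -1040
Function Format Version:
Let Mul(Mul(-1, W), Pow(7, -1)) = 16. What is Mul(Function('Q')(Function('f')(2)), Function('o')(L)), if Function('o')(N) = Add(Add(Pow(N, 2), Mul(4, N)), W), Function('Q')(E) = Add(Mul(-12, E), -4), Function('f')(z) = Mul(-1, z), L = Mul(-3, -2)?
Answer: -1040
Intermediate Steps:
W = -112 (W = Mul(-7, 16) = -112)
L = 6
Function('Q')(E) = Add(-4, Mul(-12, E))
Function('o')(N) = Add(-112, Pow(N, 2), Mul(4, N)) (Function('o')(N) = Add(Add(Pow(N, 2), Mul(4, N)), -112) = Add(-112, Pow(N, 2), Mul(4, N)))
Mul(Function('Q')(Function('f')(2)), Function('o')(L)) = Mul(Add(-4, Mul(-12, Mul(-1, 2))), Add(-112, Pow(6, 2), Mul(4, 6))) = Mul(Add(-4, Mul(-12, -2)), Add(-112, 36, 24)) = Mul(Add(-4, 24), -52) = Mul(20, -52) = -1040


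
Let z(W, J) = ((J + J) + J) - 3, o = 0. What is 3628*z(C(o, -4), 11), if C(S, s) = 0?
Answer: 108840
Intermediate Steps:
z(W, J) = -3 + 3*J (z(W, J) = (2*J + J) - 3 = 3*J - 3 = -3 + 3*J)
3628*z(C(o, -4), 11) = 3628*(-3 + 3*11) = 3628*(-3 + 33) = 3628*30 = 108840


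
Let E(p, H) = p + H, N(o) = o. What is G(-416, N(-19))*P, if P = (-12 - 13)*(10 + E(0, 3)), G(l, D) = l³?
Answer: 23397171200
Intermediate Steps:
E(p, H) = H + p
P = -325 (P = (-12 - 13)*(10 + (3 + 0)) = -25*(10 + 3) = -25*13 = -325)
G(-416, N(-19))*P = (-416)³*(-325) = -71991296*(-325) = 23397171200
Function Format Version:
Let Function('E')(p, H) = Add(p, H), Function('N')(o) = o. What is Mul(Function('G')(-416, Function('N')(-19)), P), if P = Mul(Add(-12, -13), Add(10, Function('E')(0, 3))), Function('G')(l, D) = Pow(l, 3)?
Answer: 23397171200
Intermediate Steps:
Function('E')(p, H) = Add(H, p)
P = -325 (P = Mul(Add(-12, -13), Add(10, Add(3, 0))) = Mul(-25, Add(10, 3)) = Mul(-25, 13) = -325)
Mul(Function('G')(-416, Function('N')(-19)), P) = Mul(Pow(-416, 3), -325) = Mul(-71991296, -325) = 23397171200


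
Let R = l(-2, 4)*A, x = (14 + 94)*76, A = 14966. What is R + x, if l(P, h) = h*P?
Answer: -111520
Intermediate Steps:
x = 8208 (x = 108*76 = 8208)
l(P, h) = P*h
R = -119728 (R = -2*4*14966 = -8*14966 = -119728)
R + x = -119728 + 8208 = -111520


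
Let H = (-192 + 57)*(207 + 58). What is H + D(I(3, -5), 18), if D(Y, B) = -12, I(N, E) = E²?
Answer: -35787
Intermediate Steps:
H = -35775 (H = -135*265 = -35775)
H + D(I(3, -5), 18) = -35775 - 12 = -35787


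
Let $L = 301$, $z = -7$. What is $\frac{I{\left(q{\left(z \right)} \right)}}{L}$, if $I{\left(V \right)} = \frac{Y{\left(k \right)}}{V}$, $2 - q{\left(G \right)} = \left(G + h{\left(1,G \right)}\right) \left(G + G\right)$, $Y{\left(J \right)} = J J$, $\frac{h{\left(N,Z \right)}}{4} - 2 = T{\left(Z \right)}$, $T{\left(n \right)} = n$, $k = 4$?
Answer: $- \frac{2}{14147} \approx -0.00014137$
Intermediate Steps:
$h{\left(N,Z \right)} = 8 + 4 Z$
$Y{\left(J \right)} = J^{2}$
$q{\left(G \right)} = 2 - 2 G \left(8 + 5 G\right)$ ($q{\left(G \right)} = 2 - \left(G + \left(8 + 4 G\right)\right) \left(G + G\right) = 2 - \left(8 + 5 G\right) 2 G = 2 - 2 G \left(8 + 5 G\right)$)
$I{\left(V \right)} = \frac{16}{V}$ ($I{\left(V \right)} = \frac{4^{2}}{V} = \frac{16}{V}$)
$\frac{I{\left(q{\left(z \right)} \right)}}{L} = \frac{16 \frac{1}{2 - -112 - 10 \left(-7\right)^{2}}}{301} = \frac{16}{2 + 112 - 490} \cdot \frac{1}{301} = \frac{16}{-376} \cdot \frac{1}{301} = 16 \left(- \frac{1}{376}\right) \frac{1}{301} = \left(- \frac{2}{47}\right) \frac{1}{301} = - \frac{2}{14147}$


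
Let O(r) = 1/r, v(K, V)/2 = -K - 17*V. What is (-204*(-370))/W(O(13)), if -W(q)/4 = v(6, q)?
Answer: 24531/19 ≈ 1291.1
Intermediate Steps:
v(K, V) = -34*V - 2*K (v(K, V) = 2*(-K - 17*V) = -34*V - 2*K)
W(q) = 48 + 136*q (W(q) = -4*(-34*q - 2*6) = -4*(-34*q - 12) = -4*(-12 - 34*q) = 48 + 136*q)
(-204*(-370))/W(O(13)) = (-204*(-370))/(48 + 136/13) = 75480/(48 + 136*(1/13)) = 75480/(48 + 136/13) = 75480/(760/13) = 75480*(13/760) = 24531/19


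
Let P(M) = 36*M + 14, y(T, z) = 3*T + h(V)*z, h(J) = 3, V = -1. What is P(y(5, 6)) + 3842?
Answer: 5044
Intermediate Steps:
y(T, z) = 3*T + 3*z
P(M) = 14 + 36*M
P(y(5, 6)) + 3842 = (14 + 36*(3*5 + 3*6)) + 3842 = (14 + 36*(15 + 18)) + 3842 = (14 + 36*33) + 3842 = (14 + 1188) + 3842 = 1202 + 3842 = 5044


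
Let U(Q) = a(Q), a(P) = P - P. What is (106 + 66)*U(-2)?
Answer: 0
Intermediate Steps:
a(P) = 0
U(Q) = 0
(106 + 66)*U(-2) = (106 + 66)*0 = 172*0 = 0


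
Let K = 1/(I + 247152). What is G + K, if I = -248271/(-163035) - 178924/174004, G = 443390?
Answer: 6318672834184288625/14250823956622 ≈ 4.4339e+5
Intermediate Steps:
I = 28514782/57660045 (I = -248271*(-1/163035) - 178924*1/174004 = 82757/54345 - 1091/1061 = 28514782/57660045 ≈ 0.49453)
K = 57660045/14250823956622 (K = 1/(28514782/57660045 + 247152) = 1/(14250823956622/57660045) = 57660045/14250823956622 ≈ 4.0461e-6)
G + K = 443390 + 57660045/14250823956622 = 6318672834184288625/14250823956622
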